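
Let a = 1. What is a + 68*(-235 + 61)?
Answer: -11831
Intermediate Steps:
a + 68*(-235 + 61) = 1 + 68*(-235 + 61) = 1 + 68*(-174) = 1 - 11832 = -11831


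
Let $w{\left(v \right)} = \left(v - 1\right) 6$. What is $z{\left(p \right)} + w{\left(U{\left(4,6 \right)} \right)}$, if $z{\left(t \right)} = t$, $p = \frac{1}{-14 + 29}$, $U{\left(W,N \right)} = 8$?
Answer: $\frac{631}{15} \approx 42.067$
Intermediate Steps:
$p = \frac{1}{15} \approx 0.066667$
$w{\left(v \right)} = -6 + 6 v$ ($w{\left(v \right)} = \left(-1 + v\right) 6 = -6 + 6 v$)
$z{\left(p \right)} + w{\left(U{\left(4,6 \right)} \right)} = \frac{1}{15} + \left(-6 + 6 \cdot 8\right) = \frac{1}{15} + \left(-6 + 48\right) = \frac{1}{15} + 42 = \frac{631}{15}$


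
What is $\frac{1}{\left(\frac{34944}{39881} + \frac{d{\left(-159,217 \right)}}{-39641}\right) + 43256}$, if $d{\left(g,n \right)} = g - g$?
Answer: $\frac{39881}{1725127480} \approx 2.3118 \cdot 10^{-5}$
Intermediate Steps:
$d{\left(g,n \right)} = 0$
$\frac{1}{\left(\frac{34944}{39881} + \frac{d{\left(-159,217 \right)}}{-39641}\right) + 43256} = \frac{1}{\left(\frac{34944}{39881} + \frac{0}{-39641}\right) + 43256} = \frac{1}{\left(34944 \cdot \frac{1}{39881} + 0 \left(- \frac{1}{39641}\right)\right) + 43256} = \frac{1}{\left(\frac{34944}{39881} + 0\right) + 43256} = \frac{1}{\frac{34944}{39881} + 43256} = \frac{1}{\frac{1725127480}{39881}} = \frac{39881}{1725127480}$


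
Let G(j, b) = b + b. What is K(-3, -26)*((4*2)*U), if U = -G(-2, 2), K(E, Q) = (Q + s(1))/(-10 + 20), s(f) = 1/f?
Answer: 80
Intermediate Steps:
G(j, b) = 2*b
K(E, Q) = ⅒ + Q/10 (K(E, Q) = (Q + 1/1)/(-10 + 20) = (Q + 1)/10 = (1 + Q)*(⅒) = ⅒ + Q/10)
U = -4 (U = -2*2 = -1*4 = -4)
K(-3, -26)*((4*2)*U) = (⅒ + (⅒)*(-26))*((4*2)*(-4)) = (⅒ - 13/5)*(8*(-4)) = -5/2*(-32) = 80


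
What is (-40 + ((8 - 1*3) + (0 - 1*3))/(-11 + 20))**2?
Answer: 128164/81 ≈ 1582.3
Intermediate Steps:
(-40 + ((8 - 1*3) + (0 - 1*3))/(-11 + 20))**2 = (-40 + ((8 - 3) + (0 - 3))/9)**2 = (-40 + (5 - 3)*(1/9))**2 = (-40 + 2*(1/9))**2 = (-40 + 2/9)**2 = (-358/9)**2 = 128164/81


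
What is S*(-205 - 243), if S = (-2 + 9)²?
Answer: -21952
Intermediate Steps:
S = 49 (S = 7² = 49)
S*(-205 - 243) = 49*(-205 - 243) = 49*(-448) = -21952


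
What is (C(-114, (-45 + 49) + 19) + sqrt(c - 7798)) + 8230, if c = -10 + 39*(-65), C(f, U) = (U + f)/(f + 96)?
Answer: 148231/18 + I*sqrt(10343) ≈ 8235.1 + 101.7*I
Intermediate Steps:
C(f, U) = (U + f)/(96 + f)
c = -2545 (c = -10 - 2535 = -2545)
(C(-114, (-45 + 49) + 19) + sqrt(c - 7798)) + 8230 = ((((-45 + 49) + 19) - 114)/(96 - 114) + sqrt(-2545 - 7798)) + 8230 = (((4 + 19) - 114)/(-18) + sqrt(-10343)) + 8230 = (-(23 - 114)/18 + I*sqrt(10343)) + 8230 = (-1/18*(-91) + I*sqrt(10343)) + 8230 = (91/18 + I*sqrt(10343)) + 8230 = 148231/18 + I*sqrt(10343)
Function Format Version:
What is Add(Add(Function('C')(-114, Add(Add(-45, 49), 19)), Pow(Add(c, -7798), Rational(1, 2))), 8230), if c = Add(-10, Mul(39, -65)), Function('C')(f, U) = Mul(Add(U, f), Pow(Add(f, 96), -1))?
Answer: Add(Rational(148231, 18), Mul(I, Pow(10343, Rational(1, 2)))) ≈ Add(8235.1, Mul(101.70, I))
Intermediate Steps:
Function('C')(f, U) = Mul(Pow(Add(96, f), -1), Add(U, f)) (Function('C')(f, U) = Mul(Add(U, f), Pow(Add(96, f), -1)) = Mul(Pow(Add(96, f), -1), Add(U, f)))
c = -2545 (c = Add(-10, -2535) = -2545)
Add(Add(Function('C')(-114, Add(Add(-45, 49), 19)), Pow(Add(c, -7798), Rational(1, 2))), 8230) = Add(Add(Mul(Pow(Add(96, -114), -1), Add(Add(Add(-45, 49), 19), -114)), Pow(Add(-2545, -7798), Rational(1, 2))), 8230) = Add(Add(Mul(Pow(-18, -1), Add(Add(4, 19), -114)), Pow(-10343, Rational(1, 2))), 8230) = Add(Add(Mul(Rational(-1, 18), Add(23, -114)), Mul(I, Pow(10343, Rational(1, 2)))), 8230) = Add(Add(Mul(Rational(-1, 18), -91), Mul(I, Pow(10343, Rational(1, 2)))), 8230) = Add(Add(Rational(91, 18), Mul(I, Pow(10343, Rational(1, 2)))), 8230) = Add(Rational(148231, 18), Mul(I, Pow(10343, Rational(1, 2))))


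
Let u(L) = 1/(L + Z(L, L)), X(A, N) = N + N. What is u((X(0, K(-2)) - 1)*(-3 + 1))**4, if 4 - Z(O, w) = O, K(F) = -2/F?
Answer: 1/256 ≈ 0.0039063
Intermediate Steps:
Z(O, w) = 4 - O
X(A, N) = 2*N
u(L) = 1/4 (u(L) = 1/(L + (4 - L)) = 1/4)
u((X(0, K(-2)) - 1)*(-3 + 1))**4 = (1/4)**4 = 1/256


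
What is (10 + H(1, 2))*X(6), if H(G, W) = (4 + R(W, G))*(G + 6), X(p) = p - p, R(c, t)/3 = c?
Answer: 0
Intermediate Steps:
R(c, t) = 3*c
X(p) = 0
H(G, W) = (4 + 3*W)*(6 + G) (H(G, W) = (4 + 3*W)*(G + 6) = (4 + 3*W)*(6 + G))
(10 + H(1, 2))*X(6) = (10 + (24 + 4*1 + 18*2 + 3*1*2))*0 = (10 + (24 + 4 + 36 + 6))*0 = (10 + 70)*0 = 80*0 = 0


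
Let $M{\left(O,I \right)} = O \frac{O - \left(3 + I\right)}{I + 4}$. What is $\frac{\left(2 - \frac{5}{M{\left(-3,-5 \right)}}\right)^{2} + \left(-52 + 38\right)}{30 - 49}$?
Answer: $\frac{5}{171} \approx 0.02924$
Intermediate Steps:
$M{\left(O,I \right)} = \frac{O \left(-3 + O - I\right)}{4 + I}$ ($M{\left(O,I \right)} = O \frac{-3 + O - I}{4 + I} = \frac{O \left(-3 + O - I\right)}{4 + I}$)
$\frac{\left(2 - \frac{5}{M{\left(-3,-5 \right)}}\right)^{2} + \left(-52 + 38\right)}{30 - 49} = \frac{\left(2 - \frac{5}{\left(-3\right) \frac{1}{4 - 5} \left(-3 - 3 - -5\right)}\right)^{2} + \left(-52 + 38\right)}{30 - 49} = \frac{\left(2 - \frac{5}{\left(-3\right) \frac{1}{-1} \left(-3 - 3 + 5\right)}\right)^{2} - 14}{-19} = - \frac{\left(2 - \frac{5}{\left(-3\right) \left(-1\right) \left(-1\right)}\right)^{2} - 14}{19} = - \frac{\left(2 - \frac{5}{-3}\right)^{2} - 14}{19} = - \frac{\left(2 - - \frac{5}{3}\right)^{2} - 14}{19} = - \frac{\left(2 + \frac{5}{3}\right)^{2} - 14}{19} = - \frac{\left(\frac{11}{3}\right)^{2} - 14}{19} = - \frac{\frac{121}{9} - 14}{19} = \left(- \frac{1}{19}\right) \left(- \frac{5}{9}\right) = \frac{5}{171}$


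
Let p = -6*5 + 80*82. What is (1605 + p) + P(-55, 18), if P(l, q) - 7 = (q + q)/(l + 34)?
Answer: 56982/7 ≈ 8140.3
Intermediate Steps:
P(l, q) = 7 + 2*q/(34 + l) (P(l, q) = 7 + (q + q)/(l + 34) = 7 + (2*q)/(34 + l) = 7 + 2*q/(34 + l))
p = 6530 (p = -30 + 6560 = 6530)
(1605 + p) + P(-55, 18) = (1605 + 6530) + (238 + 2*18 + 7*(-55))/(34 - 55) = 8135 + (238 + 36 - 385)/(-21) = 8135 - 1/21*(-111) = 8135 + 37/7 = 56982/7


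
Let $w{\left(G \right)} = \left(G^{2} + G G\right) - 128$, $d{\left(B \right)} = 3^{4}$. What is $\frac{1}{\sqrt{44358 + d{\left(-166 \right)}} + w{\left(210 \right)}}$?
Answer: $\frac{88072}{7756632745} - \frac{\sqrt{44439}}{7756632745} \approx 1.1327 \cdot 10^{-5}$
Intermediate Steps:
$d{\left(B \right)} = 81$
$w{\left(G \right)} = -128 + 2 G^{2}$ ($w{\left(G \right)} = \left(G^{2} + G^{2}\right) - 128 = 2 G^{2} - 128 = -128 + 2 G^{2}$)
$\frac{1}{\sqrt{44358 + d{\left(-166 \right)}} + w{\left(210 \right)}} = \frac{1}{\sqrt{44358 + 81} - \left(128 - 2 \cdot 210^{2}\right)} = \frac{1}{\sqrt{44439} + \left(-128 + 2 \cdot 44100\right)} = \frac{1}{\sqrt{44439} + \left(-128 + 88200\right)} = \frac{1}{\sqrt{44439} + 88072} = \frac{1}{88072 + \sqrt{44439}}$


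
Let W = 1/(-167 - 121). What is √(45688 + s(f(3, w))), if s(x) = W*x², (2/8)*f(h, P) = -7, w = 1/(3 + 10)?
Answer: √1644670/6 ≈ 213.74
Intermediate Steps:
w = 1/13 ≈ 0.076923
f(h, P) = -28 (f(h, P) = 4*(-7) = -28)
W = -1/288 (W = 1/(-288) = -1/288 ≈ -0.0034722)
s(x) = -x²/288
√(45688 + s(f(3, w))) = √(45688 - 1/288*(-28)²) = √(45688 - 1/288*784) = √(45688 - 49/18) = √(822335/18) = √1644670/6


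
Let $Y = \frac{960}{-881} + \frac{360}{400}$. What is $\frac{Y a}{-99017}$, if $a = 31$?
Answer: $\frac{51801}{872339770} \approx 5.9382 \cdot 10^{-5}$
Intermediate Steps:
$Y = - \frac{1671}{8810}$ ($Y = 960 \left(- \frac{1}{881}\right) + 360 \cdot \frac{1}{400} = - \frac{960}{881} + \frac{9}{10} = - \frac{1671}{8810} \approx -0.18967$)
$\frac{Y a}{-99017} = \frac{\left(- \frac{1671}{8810}\right) 31}{-99017} = \left(- \frac{51801}{8810}\right) \left(- \frac{1}{99017}\right) = \frac{51801}{872339770}$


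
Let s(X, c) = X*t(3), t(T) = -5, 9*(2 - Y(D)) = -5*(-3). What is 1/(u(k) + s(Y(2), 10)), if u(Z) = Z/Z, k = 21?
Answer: -3/2 ≈ -1.5000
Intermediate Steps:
Y(D) = 1/3 (Y(D) = 2 - (-5)*(-3)/9 = 2 - 1/9*15 = 2 - 5/3 = 1/3)
u(Z) = 1
s(X, c) = -5*X (s(X, c) = X*(-5) = -5*X)
1/(u(k) + s(Y(2), 10)) = 1/(1 - 5*1/3) = 1/(1 - 5/3) = 1/(-2/3) = -3/2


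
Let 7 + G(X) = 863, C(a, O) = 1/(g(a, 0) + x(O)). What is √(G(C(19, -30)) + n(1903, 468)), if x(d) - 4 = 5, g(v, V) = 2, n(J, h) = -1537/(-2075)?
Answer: √147552171/415 ≈ 29.270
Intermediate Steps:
n(J, h) = 1537/2075 (n(J, h) = -1537*(-1/2075) = 1537/2075)
x(d) = 9 (x(d) = 4 + 5 = 9)
C(a, O) = 1/11 (C(a, O) = 1/(2 + 9) = 1/11)
G(X) = 856 (G(X) = -7 + 863 = 856)
√(G(C(19, -30)) + n(1903, 468)) = √(856 + 1537/2075) = √(1777737/2075) = √147552171/415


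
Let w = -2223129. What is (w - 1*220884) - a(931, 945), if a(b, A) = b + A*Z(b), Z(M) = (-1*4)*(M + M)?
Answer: 4593416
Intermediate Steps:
Z(M) = -8*M
a(b, A) = b - 8*A*b (a(b, A) = b + A*(-8*b) = b - 8*A*b)
(w - 1*220884) - a(931, 945) = (-2223129 - 1*220884) - 931*(1 - 8*945) = (-2223129 - 220884) - 931*(1 - 7560) = -2444013 - 931*(-7559) = -2444013 - 1*(-7037429) = -2444013 + 7037429 = 4593416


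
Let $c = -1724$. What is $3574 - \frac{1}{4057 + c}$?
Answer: $\frac{8338141}{2333} \approx 3574.0$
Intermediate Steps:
$3574 - \frac{1}{4057 + c} = 3574 - \frac{1}{4057 - 1724} = 3574 - \frac{1}{2333} = \frac{8338141}{2333}$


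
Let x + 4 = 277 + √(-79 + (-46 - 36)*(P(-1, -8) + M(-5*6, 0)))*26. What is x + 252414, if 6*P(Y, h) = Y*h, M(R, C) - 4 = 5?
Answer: 252687 + 26*I*√8337/3 ≈ 2.5269e+5 + 791.33*I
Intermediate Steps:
M(R, C) = 9 (M(R, C) = 4 + 5 = 9)
P(Y, h) = Y*h/6 (P(Y, h) = (Y*h)/6 = Y*h/6)
x = 273 + 26*I*√8337/3 (x = -4 + (277 + √(-79 + (-46 - 36)*((⅙)*(-1)*(-8) + 9))*26) = -4 + (277 + √(-79 - 82*(4/3 + 9))*26) = -4 + (277 + √(-79 - 82*31/3)*26) = -4 + (277 + √(-79 - 2542/3)*26) = -4 + (277 + √(-2779/3)*26) = -4 + (277 + (I*√8337/3)*26) = -4 + (277 + 26*I*√8337/3) = 273 + 26*I*√8337/3 ≈ 273.0 + 791.33*I)
x + 252414 = (273 + 26*I*√8337/3) + 252414 = 252687 + 26*I*√8337/3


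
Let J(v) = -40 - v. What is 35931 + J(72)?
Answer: 35819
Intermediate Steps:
35931 + J(72) = 35931 + (-40 - 1*72) = 35931 + (-40 - 72) = 35931 - 112 = 35819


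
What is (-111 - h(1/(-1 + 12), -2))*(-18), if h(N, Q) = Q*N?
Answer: 21942/11 ≈ 1994.7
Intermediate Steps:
h(N, Q) = N*Q
(-111 - h(1/(-1 + 12), -2))*(-18) = (-111 - (-2)/(-1 + 12))*(-18) = (-111 - (-2)/11)*(-18) = (-111 - 1*(-2/11))*(-18) = (-111 + 2/11)*(-18) = -1219/11*(-18) = 21942/11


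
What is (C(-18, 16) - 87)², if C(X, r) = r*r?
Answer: 28561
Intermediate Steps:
C(X, r) = r²
(C(-18, 16) - 87)² = (16² - 87)² = (256 - 87)² = 169² = 28561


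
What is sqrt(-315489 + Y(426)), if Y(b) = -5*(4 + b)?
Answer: I*sqrt(317639) ≈ 563.59*I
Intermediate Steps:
Y(b) = -20 - 5*b
sqrt(-315489 + Y(426)) = sqrt(-315489 + (-20 - 5*426)) = sqrt(-315489 + (-20 - 2130)) = sqrt(-315489 - 2150) = sqrt(-317639) = I*sqrt(317639)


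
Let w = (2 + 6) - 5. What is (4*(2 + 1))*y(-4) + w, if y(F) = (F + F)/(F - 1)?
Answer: 111/5 ≈ 22.200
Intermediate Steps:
y(F) = 2*F/(-1 + F) (y(F) = (2*F)/(-1 + F) = 2*F/(-1 + F))
w = 3 (w = 8 - 5 = 3)
(4*(2 + 1))*y(-4) + w = (4*(2 + 1))*(2*(-4)/(-1 - 4)) + 3 = (4*3)*(2*(-4)/(-5)) + 3 = 12*(2*(-4)*(-1/5)) + 3 = 12*(8/5) + 3 = 96/5 + 3 = 111/5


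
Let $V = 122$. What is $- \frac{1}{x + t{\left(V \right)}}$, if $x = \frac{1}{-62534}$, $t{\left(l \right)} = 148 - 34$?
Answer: $- \frac{62534}{7128875} \approx -0.0087719$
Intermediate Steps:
$t{\left(l \right)} = 114$
$x = - \frac{1}{62534} \approx -1.5991 \cdot 10^{-5}$
$- \frac{1}{x + t{\left(V \right)}} = - \frac{1}{- \frac{1}{62534} + 114} = - \frac{1}{\frac{7128875}{62534}} = \left(-1\right) \frac{62534}{7128875} = - \frac{62534}{7128875}$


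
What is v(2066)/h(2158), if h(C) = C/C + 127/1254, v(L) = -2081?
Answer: -2609574/1381 ≈ -1889.6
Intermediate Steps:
h(C) = 1381/1254 (h(C) = 1 + 127*(1/1254) = 1 + 127/1254 = 1381/1254)
v(2066)/h(2158) = -2081/1381/1254 = -2081*1254/1381 = -2609574/1381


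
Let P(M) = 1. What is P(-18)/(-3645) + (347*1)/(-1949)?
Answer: -1266764/7104105 ≈ -0.17831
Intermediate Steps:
P(-18)/(-3645) + (347*1)/(-1949) = 1/(-3645) + (347*1)/(-1949) = 1*(-1/3645) + 347*(-1/1949) = -1/3645 - 347/1949 = -1266764/7104105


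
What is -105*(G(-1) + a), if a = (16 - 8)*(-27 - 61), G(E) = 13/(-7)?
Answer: 74115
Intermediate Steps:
G(E) = -13/7 (G(E) = 13*(-⅐) = -13/7)
a = -704 (a = 8*(-88) = -704)
-105*(G(-1) + a) = -105*(-13/7 - 704) = -105*(-4941/7) = 74115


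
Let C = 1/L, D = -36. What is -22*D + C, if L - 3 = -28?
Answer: 19799/25 ≈ 791.96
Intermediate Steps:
L = -25 (L = 3 - 28 = -25)
C = -1/25 (C = 1/(-25) = -1/25 ≈ -0.040000)
-22*D + C = -22*(-36) - 1/25 = 792 - 1/25 = 19799/25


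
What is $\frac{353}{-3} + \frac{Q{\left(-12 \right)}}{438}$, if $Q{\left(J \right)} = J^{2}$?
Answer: $- \frac{25697}{219} \approx -117.34$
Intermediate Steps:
$\frac{353}{-3} + \frac{Q{\left(-12 \right)}}{438} = \frac{353}{-3} + \frac{\left(-12\right)^{2}}{438} = 353 \left(- \frac{1}{3}\right) + 144 \cdot \frac{1}{438} = - \frac{353}{3} + \frac{24}{73} = - \frac{25697}{219}$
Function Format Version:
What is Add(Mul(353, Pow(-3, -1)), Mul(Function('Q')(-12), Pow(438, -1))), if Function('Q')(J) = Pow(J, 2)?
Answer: Rational(-25697, 219) ≈ -117.34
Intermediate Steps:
Add(Mul(353, Pow(-3, -1)), Mul(Function('Q')(-12), Pow(438, -1))) = Add(Mul(353, Pow(-3, -1)), Mul(Pow(-12, 2), Pow(438, -1))) = Add(Mul(353, Rational(-1, 3)), Mul(144, Rational(1, 438))) = Add(Rational(-353, 3), Rational(24, 73)) = Rational(-25697, 219)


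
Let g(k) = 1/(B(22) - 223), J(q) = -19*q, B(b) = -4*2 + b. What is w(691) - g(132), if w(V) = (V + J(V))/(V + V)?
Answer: -1880/209 ≈ -8.9952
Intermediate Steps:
B(b) = -8 + b
g(k) = -1/209 (g(k) = 1/((-8 + 22) - 223) = 1/(14 - 223) = 1/(-209) = -1/209)
w(V) = -9 (w(V) = (V - 19*V)/(V + V) = (-18*V)/((2*V)) = (-18*V)*(1/(2*V)) = -9)
w(691) - g(132) = -9 - 1*(-1/209) = -9 + 1/209 = -1880/209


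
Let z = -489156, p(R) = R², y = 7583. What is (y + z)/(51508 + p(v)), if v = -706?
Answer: -481573/549944 ≈ -0.87568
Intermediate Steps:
(y + z)/(51508 + p(v)) = (7583 - 489156)/(51508 + (-706)²) = -481573/(51508 + 498436) = -481573/549944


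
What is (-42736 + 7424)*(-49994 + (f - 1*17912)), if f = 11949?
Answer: 1975953584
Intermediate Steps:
(-42736 + 7424)*(-49994 + (f - 1*17912)) = (-42736 + 7424)*(-49994 + (11949 - 1*17912)) = -35312*(-49994 + (11949 - 17912)) = -35312*(-49994 - 5963) = -35312*(-55957) = 1975953584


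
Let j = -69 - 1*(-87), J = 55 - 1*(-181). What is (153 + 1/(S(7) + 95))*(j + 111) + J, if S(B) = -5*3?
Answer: 1597969/80 ≈ 19975.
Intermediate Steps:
J = 236 (J = 55 + 181 = 236)
S(B) = -15
j = 18 (j = -69 + 87 = 18)
(153 + 1/(S(7) + 95))*(j + 111) + J = (153 + 1/(-15 + 95))*(18 + 111) + 236 = (153 + 1/80)*129 + 236 = (12241/80)*129 + 236 = 1579089/80 + 236 = 1597969/80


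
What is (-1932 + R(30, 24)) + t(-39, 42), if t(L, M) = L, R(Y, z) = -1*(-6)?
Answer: -1965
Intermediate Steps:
R(Y, z) = 6
(-1932 + R(30, 24)) + t(-39, 42) = (-1932 + 6) - 39 = -1926 - 39 = -1965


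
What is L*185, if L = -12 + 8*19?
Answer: 25900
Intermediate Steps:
L = 140 (L = -12 + 152 = 140)
L*185 = 140*185 = 25900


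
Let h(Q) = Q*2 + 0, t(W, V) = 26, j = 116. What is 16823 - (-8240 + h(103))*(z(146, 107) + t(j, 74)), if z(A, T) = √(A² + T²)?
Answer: 225707 + 8034*√32765 ≈ 1.6800e+6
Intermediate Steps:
h(Q) = 2*Q (h(Q) = 2*Q + 0 = 2*Q)
16823 - (-8240 + h(103))*(z(146, 107) + t(j, 74)) = 16823 - (-8240 + 2*103)*(√(146² + 107²) + 26) = 16823 - (-8240 + 206)*(√(21316 + 11449) + 26) = 16823 - (-8034)*(√32765 + 26) = 16823 - (-8034)*(26 + √32765) = 16823 - (-208884 - 8034*√32765) = 16823 + (208884 + 8034*√32765) = 225707 + 8034*√32765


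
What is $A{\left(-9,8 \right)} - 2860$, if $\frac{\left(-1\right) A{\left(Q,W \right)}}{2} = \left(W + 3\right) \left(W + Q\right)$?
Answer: $-2838$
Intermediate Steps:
$A{\left(Q,W \right)} = - 2 \left(3 + W\right) \left(Q + W\right)$ ($A{\left(Q,W \right)} = - 2 \left(W + 3\right) \left(W + Q\right) = - 2 \left(3 + W\right) \left(Q + W\right)$)
$A{\left(-9,8 \right)} - 2860 = \left(\left(-6\right) \left(-9\right) - 48 - 2 \cdot 8^{2} - \left(-18\right) 8\right) - 2860 = \left(54 - 48 - 128 + 144\right) - 2860 = 22 - 2860 = -2838$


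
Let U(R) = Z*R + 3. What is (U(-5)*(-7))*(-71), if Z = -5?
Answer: 13916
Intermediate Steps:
U(R) = 3 - 5*R (U(R) = -5*R + 3 = 3 - 5*R)
(U(-5)*(-7))*(-71) = ((3 - 5*(-5))*(-7))*(-71) = ((3 + 25)*(-7))*(-71) = (28*(-7))*(-71) = -196*(-71) = 13916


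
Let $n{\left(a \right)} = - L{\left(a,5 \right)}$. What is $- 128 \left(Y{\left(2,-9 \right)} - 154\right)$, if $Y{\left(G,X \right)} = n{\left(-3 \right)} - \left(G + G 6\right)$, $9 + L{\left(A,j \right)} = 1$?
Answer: $20480$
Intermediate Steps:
$L{\left(A,j \right)} = -8$ ($L{\left(A,j \right)} = -9 + 1 = -8$)
$n{\left(a \right)} = 8$ ($n{\left(a \right)} = \left(-1\right) \left(-8\right) = 8$)
$Y{\left(G,X \right)} = 8 - 7 G$ ($Y{\left(G,X \right)} = 8 - \left(G + G 6\right) = 8 - \left(G + 6 G\right) = 8 - 7 G$)
$- 128 \left(Y{\left(2,-9 \right)} - 154\right) = - 128 \left(\left(8 - 14\right) - 154\right) = - 128 \left(-6 - 154\right) = \left(-128\right) \left(-160\right) = 20480$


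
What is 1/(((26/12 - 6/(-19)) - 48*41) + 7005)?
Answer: 114/574501 ≈ 0.00019843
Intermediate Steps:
1/(((26/12 - 6/(-19)) - 48*41) + 7005) = 1/(((26*(1/12) - 6*(-1/19)) - 1968) + 7005) = 1/(((13/6 + 6/19) - 1968) + 7005) = 1/((283/114 - 1968) + 7005) = 1/(-224069/114 + 7005) = 1/(574501/114) = 114/574501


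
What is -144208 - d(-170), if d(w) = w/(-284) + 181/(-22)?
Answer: -112620490/781 ≈ -1.4420e+5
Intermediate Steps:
d(w) = -181/22 - w/284 (d(w) = w*(-1/284) + 181*(-1/22) = -w/284 - 181/22 = -181/22 - w/284)
-144208 - d(-170) = -144208 - (-181/22 - 1/284*(-170)) = -144208 - (-181/22 + 85/142) = -144208 - 1*(-5958/781) = -144208 + 5958/781 = -112620490/781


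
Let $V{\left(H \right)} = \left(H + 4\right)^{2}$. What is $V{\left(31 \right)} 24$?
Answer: $29400$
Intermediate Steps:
$V{\left(H \right)} = \left(4 + H\right)^{2}$
$V{\left(31 \right)} 24 = \left(4 + 31\right)^{2} \cdot 24 = 35^{2} \cdot 24 = 1225 \cdot 24 = 29400$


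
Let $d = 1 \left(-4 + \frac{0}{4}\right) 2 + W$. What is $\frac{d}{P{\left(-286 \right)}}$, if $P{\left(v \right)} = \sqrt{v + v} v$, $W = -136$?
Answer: $- \frac{36 i \sqrt{143}}{20449} \approx - 0.021052 i$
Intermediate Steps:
$d = -144$ ($d = 1 \left(-4 + \frac{0}{4}\right) 2 - 136 = 1 \left(-4 + 0 \cdot \frac{1}{4}\right) 2 - 136 = 1 \left(-4 + 0\right) 2 - 136 = 1 \left(\left(-4\right) 2\right) - 136 = 1 \left(-8\right) - 136 = -8 - 136 = -144$)
$P{\left(v \right)} = \sqrt{2} v^{\frac{3}{2}}$ ($P{\left(v \right)} = \sqrt{2 v} v = \sqrt{2} \sqrt{v} v = \sqrt{2} v^{\frac{3}{2}}$)
$\frac{d}{P{\left(-286 \right)}} = - \frac{144}{\sqrt{2} \left(-286\right)^{\frac{3}{2}}} = - \frac{144}{\sqrt{2} \left(- 286 i \sqrt{286}\right)} = - \frac{144}{\left(-572\right) i \sqrt{143}} = - 144 \frac{i \sqrt{143}}{81796} = - \frac{36 i \sqrt{143}}{20449}$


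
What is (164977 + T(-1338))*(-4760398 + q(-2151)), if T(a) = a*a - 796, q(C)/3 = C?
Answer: -9316452765675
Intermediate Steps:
q(C) = 3*C
T(a) = -796 + a² (T(a) = a² - 796 = -796 + a²)
(164977 + T(-1338))*(-4760398 + q(-2151)) = (164977 + (-796 + (-1338)²))*(-4760398 + 3*(-2151)) = (164977 + (-796 + 1790244))*(-4760398 - 6453) = (164977 + 1789448)*(-4766851) = 1954425*(-4766851) = -9316452765675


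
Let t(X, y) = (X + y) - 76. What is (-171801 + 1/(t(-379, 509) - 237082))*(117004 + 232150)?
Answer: -7109063043212533/118514 ≈ -5.9985e+10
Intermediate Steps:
t(X, y) = -76 + X + y
(-171801 + 1/(t(-379, 509) - 237082))*(117004 + 232150) = (-171801 + 1/((-76 - 379 + 509) - 237082))*(117004 + 232150) = (-171801 + 1/(54 - 237082))*349154 = (-171801 + 1/(-237028))*349154 = (-171801 - 1/237028)*349154 = -40721647429/237028*349154 = -7109063043212533/118514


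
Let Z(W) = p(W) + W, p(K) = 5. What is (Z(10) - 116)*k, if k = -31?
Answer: 3131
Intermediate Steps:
Z(W) = 5 + W
(Z(10) - 116)*k = ((5 + 10) - 116)*(-31) = (15 - 116)*(-31) = -101*(-31) = 3131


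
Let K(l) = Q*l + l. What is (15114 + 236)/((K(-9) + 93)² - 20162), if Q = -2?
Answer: -7675/4879 ≈ -1.5731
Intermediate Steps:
K(l) = -l (K(l) = -2*l + l = -l)
(15114 + 236)/((K(-9) + 93)² - 20162) = (15114 + 236)/((-1*(-9) + 93)² - 20162) = 15350/((9 + 93)² - 20162) = 15350/(102² - 20162) = 15350/(10404 - 20162) = 15350/(-9758) = 15350*(-1/9758) = -7675/4879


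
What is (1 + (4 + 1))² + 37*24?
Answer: 924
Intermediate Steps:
(1 + (4 + 1))² + 37*24 = (1 + 5)² + 888 = 6² + 888 = 36 + 888 = 924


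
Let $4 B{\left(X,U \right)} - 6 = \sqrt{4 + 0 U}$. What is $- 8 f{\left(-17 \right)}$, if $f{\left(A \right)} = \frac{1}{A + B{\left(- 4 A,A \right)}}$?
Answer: $\frac{8}{15} \approx 0.53333$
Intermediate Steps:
$B{\left(X,U \right)} = 2$ ($B{\left(X,U \right)} = \frac{3}{2} + \frac{\sqrt{4 + 0 U}}{4} = \frac{3}{2} + \frac{\sqrt{4 + 0}}{4} = \frac{3}{2} + \frac{\sqrt{4}}{4} = \frac{3}{2} + \frac{1}{4} \cdot 2 = \frac{3}{2} + \frac{1}{2} = 2$)
$f{\left(A \right)} = \frac{1}{2 + A}$ ($f{\left(A \right)} = \frac{1}{A + 2} = \frac{1}{2 + A}$)
$- 8 f{\left(-17 \right)} = - \frac{8}{2 - 17} = - \frac{8}{-15} = \left(-8\right) \left(- \frac{1}{15}\right) = \frac{8}{15}$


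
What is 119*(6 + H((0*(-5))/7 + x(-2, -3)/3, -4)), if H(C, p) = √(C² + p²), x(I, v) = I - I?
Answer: 1190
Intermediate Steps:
x(I, v) = 0
119*(6 + H((0*(-5))/7 + x(-2, -3)/3, -4)) = 119*(6 + √(((0*(-5))/7 + 0/3)² + (-4)²)) = 119*(6 + √((0*(⅐) + 0*(⅓))² + 16)) = 119*(6 + √((0 + 0)² + 16)) = 119*(6 + √(0² + 16)) = 119*(6 + √(0 + 16)) = 119*(6 + √16) = 119*(6 + 4) = 119*10 = 1190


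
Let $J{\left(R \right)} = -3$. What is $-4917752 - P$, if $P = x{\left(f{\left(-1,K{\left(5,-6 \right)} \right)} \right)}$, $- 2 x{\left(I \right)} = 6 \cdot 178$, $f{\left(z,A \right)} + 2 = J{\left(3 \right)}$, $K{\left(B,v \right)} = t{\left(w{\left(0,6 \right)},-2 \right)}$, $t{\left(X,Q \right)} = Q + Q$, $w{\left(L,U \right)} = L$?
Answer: $-4917218$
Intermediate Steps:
$t{\left(X,Q \right)} = 2 Q$
$K{\left(B,v \right)} = -4$ ($K{\left(B,v \right)} = 2 \left(-2\right) = -4$)
$f{\left(z,A \right)} = -5$ ($f{\left(z,A \right)} = -2 - 3 = -5$)
$x{\left(I \right)} = -534$ ($x{\left(I \right)} = - \frac{6 \cdot 178}{2} = \left(- \frac{1}{2}\right) 1068 = -534$)
$P = -534$
$-4917752 - P = -4917752 - -534 = -4917752 + 534 = -4917218$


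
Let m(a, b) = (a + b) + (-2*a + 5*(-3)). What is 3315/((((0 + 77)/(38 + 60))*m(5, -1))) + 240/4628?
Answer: -2556310/12727 ≈ -200.86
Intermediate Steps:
m(a, b) = -15 + b - a (m(a, b) = (a + b) + (-2*a - 15) = (a + b) + (-15 - 2*a) = -15 + b - a)
3315/((((0 + 77)/(38 + 60))*m(5, -1))) + 240/4628 = 3315/((((0 + 77)/(38 + 60))*(-15 - 1 - 1*5))) + 240/4628 = 3315/(((77/98)*(-15 - 1 - 5))) + 240*(1/4628) = 3315/(((77*(1/98))*(-21))) + 60/1157 = 3315/(((11/14)*(-21))) + 60/1157 = 3315/(-33/2) + 60/1157 = 3315*(-2/33) + 60/1157 = -2210/11 + 60/1157 = -2556310/12727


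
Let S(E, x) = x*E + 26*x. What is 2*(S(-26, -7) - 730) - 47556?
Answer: -49016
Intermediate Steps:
S(E, x) = 26*x + E*x (S(E, x) = E*x + 26*x = 26*x + E*x)
2*(S(-26, -7) - 730) - 47556 = 2*(-7*(26 - 26) - 730) - 47556 = 2*(-7*0 - 730) - 47556 = 2*(0 - 730) - 47556 = 2*(-730) - 47556 = -1460 - 47556 = -49016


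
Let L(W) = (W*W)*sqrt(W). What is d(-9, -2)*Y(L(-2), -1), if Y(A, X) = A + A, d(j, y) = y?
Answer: -16*I*sqrt(2) ≈ -22.627*I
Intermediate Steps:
L(W) = W**(5/2) (L(W) = W**2*sqrt(W) = W**(5/2))
Y(A, X) = 2*A
d(-9, -2)*Y(L(-2), -1) = -4*(-2)**(5/2) = -4*4*I*sqrt(2) = -16*I*sqrt(2)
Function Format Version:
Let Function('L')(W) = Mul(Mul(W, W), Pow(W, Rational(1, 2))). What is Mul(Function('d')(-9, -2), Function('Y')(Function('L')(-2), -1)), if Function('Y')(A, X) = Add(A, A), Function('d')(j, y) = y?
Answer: Mul(-16, I, Pow(2, Rational(1, 2))) ≈ Mul(-22.627, I)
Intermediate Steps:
Function('L')(W) = Pow(W, Rational(5, 2)) (Function('L')(W) = Mul(Pow(W, 2), Pow(W, Rational(1, 2))) = Pow(W, Rational(5, 2)))
Function('Y')(A, X) = Mul(2, A)
Mul(Function('d')(-9, -2), Function('Y')(Function('L')(-2), -1)) = Mul(-2, Mul(2, Pow(-2, Rational(5, 2)))) = Mul(-2, Mul(2, Mul(4, I, Pow(2, Rational(1, 2))))) = Mul(-2, Mul(8, I, Pow(2, Rational(1, 2)))) = Mul(-16, I, Pow(2, Rational(1, 2)))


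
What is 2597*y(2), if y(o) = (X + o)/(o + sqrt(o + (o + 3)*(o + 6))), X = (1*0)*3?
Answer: -5194/19 + 2597*sqrt(42)/19 ≈ 612.45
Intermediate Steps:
X = 0 (X = 0*3 = 0)
y(o) = o/(o + sqrt(o + (3 + o)*(6 + o))) (y(o) = (0 + o)/(o + sqrt(o + (o + 3)*(o + 6))) = o/(o + sqrt(o + (3 + o)*(6 + o))))
2597*y(2) = 2597*(2/(2 + sqrt(18 + 2**2 + 10*2))) = 2597*(2/(2 + sqrt(18 + 4 + 20))) = 2597*(2/(2 + sqrt(42))) = 5194/(2 + sqrt(42))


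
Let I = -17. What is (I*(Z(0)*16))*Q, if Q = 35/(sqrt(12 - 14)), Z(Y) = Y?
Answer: 0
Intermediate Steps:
Q = -35*I*sqrt(2)/2 (Q = 35/(sqrt(-2)) = 35/((I*sqrt(2))) = 35*(-I*sqrt(2)/2) = -35*I*sqrt(2)/2 ≈ -24.749*I)
(I*(Z(0)*16))*Q = (-0*16)*(-35*I*sqrt(2)/2) = (-17*0)*(-35*I*sqrt(2)/2) = 0*(-35*I*sqrt(2)/2) = 0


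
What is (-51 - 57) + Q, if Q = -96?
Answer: -204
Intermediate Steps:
(-51 - 57) + Q = (-51 - 57) - 96 = -108 - 96 = -204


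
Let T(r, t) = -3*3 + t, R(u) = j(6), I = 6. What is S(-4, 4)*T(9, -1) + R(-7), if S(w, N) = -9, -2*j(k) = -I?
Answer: 93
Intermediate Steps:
j(k) = 3 (j(k) = -(-1)*6/2 = -½*(-6) = 3)
R(u) = 3
T(r, t) = -9 + t
S(-4, 4)*T(9, -1) + R(-7) = -9*(-9 - 1) + 3 = -9*(-10) + 3 = 90 + 3 = 93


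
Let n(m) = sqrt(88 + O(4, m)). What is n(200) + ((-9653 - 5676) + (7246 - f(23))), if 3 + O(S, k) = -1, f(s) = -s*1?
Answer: -8060 + 2*sqrt(21) ≈ -8050.8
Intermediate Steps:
f(s) = -s
O(S, k) = -4 (O(S, k) = -3 - 1 = -4)
n(m) = 2*sqrt(21) (n(m) = sqrt(88 - 4) = sqrt(84) = 2*sqrt(21))
n(200) + ((-9653 - 5676) + (7246 - f(23))) = 2*sqrt(21) + ((-9653 - 5676) + (7246 - (-1)*23)) = 2*sqrt(21) + (-15329 + (7246 - 1*(-23))) = 2*sqrt(21) + (-15329 + (7246 + 23)) = 2*sqrt(21) + (-15329 + 7269) = 2*sqrt(21) - 8060 = -8060 + 2*sqrt(21)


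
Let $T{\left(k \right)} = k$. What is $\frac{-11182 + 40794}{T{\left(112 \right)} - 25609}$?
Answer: $- \frac{29612}{25497} \approx -1.1614$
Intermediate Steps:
$\frac{-11182 + 40794}{T{\left(112 \right)} - 25609} = \frac{-11182 + 40794}{112 - 25609} = \frac{29612}{-25497} = 29612 \left(- \frac{1}{25497}\right) = - \frac{29612}{25497}$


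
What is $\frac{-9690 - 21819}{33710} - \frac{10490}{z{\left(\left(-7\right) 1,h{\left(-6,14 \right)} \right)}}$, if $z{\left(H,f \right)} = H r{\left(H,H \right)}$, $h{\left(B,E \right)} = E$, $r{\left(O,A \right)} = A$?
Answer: $- \frac{355161841}{1651790} \approx -215.02$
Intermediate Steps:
$z{\left(H,f \right)} = H^{2}$ ($z{\left(H,f \right)} = H H = H^{2}$)
$\frac{-9690 - 21819}{33710} - \frac{10490}{z{\left(\left(-7\right) 1,h{\left(-6,14 \right)} \right)}} = \frac{-9690 - 21819}{33710} - \frac{10490}{\left(\left(-7\right) 1\right)^{2}} = \left(-9690 - 21819\right) \frac{1}{33710} - \frac{10490}{\left(-7\right)^{2}} = \left(-31509\right) \frac{1}{33710} - \frac{10490}{49} = - \frac{31509}{33710} - \frac{10490}{49} = - \frac{355161841}{1651790}$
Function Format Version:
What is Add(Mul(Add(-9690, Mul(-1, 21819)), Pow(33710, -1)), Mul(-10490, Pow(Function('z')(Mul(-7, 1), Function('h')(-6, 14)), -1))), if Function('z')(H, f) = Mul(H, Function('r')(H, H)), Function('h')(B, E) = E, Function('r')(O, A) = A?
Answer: Rational(-355161841, 1651790) ≈ -215.02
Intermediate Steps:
Function('z')(H, f) = Pow(H, 2) (Function('z')(H, f) = Mul(H, H) = Pow(H, 2))
Add(Mul(Add(-9690, Mul(-1, 21819)), Pow(33710, -1)), Mul(-10490, Pow(Function('z')(Mul(-7, 1), Function('h')(-6, 14)), -1))) = Add(Mul(Add(-9690, Mul(-1, 21819)), Pow(33710, -1)), Mul(-10490, Pow(Pow(Mul(-7, 1), 2), -1))) = Add(Mul(Add(-9690, -21819), Rational(1, 33710)), Mul(-10490, Pow(Pow(-7, 2), -1))) = Add(Mul(-31509, Rational(1, 33710)), Mul(-10490, Pow(49, -1))) = Add(Rational(-31509, 33710), Mul(-10490, Rational(1, 49))) = Add(Rational(-31509, 33710), Rational(-10490, 49)) = Rational(-355161841, 1651790)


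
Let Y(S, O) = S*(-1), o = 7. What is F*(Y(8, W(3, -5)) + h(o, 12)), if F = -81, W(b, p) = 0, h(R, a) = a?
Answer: -324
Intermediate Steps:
Y(S, O) = -S
F*(Y(8, W(3, -5)) + h(o, 12)) = -81*(-1*8 + 12) = -81*(-8 + 12) = -81*4 = -324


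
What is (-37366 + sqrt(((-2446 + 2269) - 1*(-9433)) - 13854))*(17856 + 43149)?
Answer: -2279512830 + 671055*I*sqrt(38) ≈ -2.2795e+9 + 4.1367e+6*I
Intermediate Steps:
(-37366 + sqrt(((-2446 + 2269) - 1*(-9433)) - 13854))*(17856 + 43149) = (-37366 + sqrt((-177 + 9433) - 13854))*61005 = (-37366 + sqrt(9256 - 13854))*61005 = (-37366 + sqrt(-4598))*61005 = (-37366 + 11*I*sqrt(38))*61005 = -2279512830 + 671055*I*sqrt(38)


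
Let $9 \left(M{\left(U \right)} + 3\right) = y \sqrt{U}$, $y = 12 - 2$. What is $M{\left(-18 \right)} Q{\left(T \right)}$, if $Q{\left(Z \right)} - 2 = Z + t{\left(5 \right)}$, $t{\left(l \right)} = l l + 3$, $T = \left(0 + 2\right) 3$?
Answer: $-108 + 120 i \sqrt{2} \approx -108.0 + 169.71 i$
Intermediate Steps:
$T = 6$ ($T = 2 \cdot 3 = 6$)
$t{\left(l \right)} = 3 + l^{2}$ ($t{\left(l \right)} = l^{2} + 3 = 3 + l^{2}$)
$Q{\left(Z \right)} = 30 + Z$ ($Q{\left(Z \right)} = 2 + \left(Z + \left(3 + 5^{2}\right)\right) = 2 + \left(Z + \left(3 + 25\right)\right) = 2 + \left(Z + 28\right) = 2 + \left(28 + Z\right) = 30 + Z$)
$y = 10$
$M{\left(U \right)} = -3 + \frac{10 \sqrt{U}}{9}$
$M{\left(-18 \right)} Q{\left(T \right)} = \left(-3 + \frac{10 \sqrt{-18}}{9}\right) \left(30 + 6\right) = \left(-3 + \frac{10 \cdot 3 i \sqrt{2}}{9}\right) 36 = \left(-3 + \frac{10 i \sqrt{2}}{3}\right) 36 = -108 + 120 i \sqrt{2}$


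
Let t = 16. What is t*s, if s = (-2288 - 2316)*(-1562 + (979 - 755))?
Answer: 98562432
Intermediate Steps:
s = 6160152 (s = -4604*(-1562 + 224) = -4604*(-1338) = 6160152)
t*s = 16*6160152 = 98562432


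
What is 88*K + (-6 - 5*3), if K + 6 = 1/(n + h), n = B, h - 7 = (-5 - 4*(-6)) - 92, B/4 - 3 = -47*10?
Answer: -530927/967 ≈ -549.05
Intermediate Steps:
B = -1868 (B = 12 + 4*(-47*10) = 12 + 4*(-470) = 12 - 1880 = -1868)
h = -66 (h = 7 + ((-5 - 4*(-6)) - 92) = 7 + ((-5 + 24) - 92) = 7 + (19 - 92) = 7 - 73 = -66)
n = -1868
K = -11605/1934 (K = -6 + 1/(-1868 - 66) = -6 + 1/(-1934) = -6 - 1/1934 = -11605/1934 ≈ -6.0005)
88*K + (-6 - 5*3) = 88*(-11605/1934) + (-6 - 5*3) = -510620/967 + (-6 - 15) = -510620/967 - 21 = -530927/967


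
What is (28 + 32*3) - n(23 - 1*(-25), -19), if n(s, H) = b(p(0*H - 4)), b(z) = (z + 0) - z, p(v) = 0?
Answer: 124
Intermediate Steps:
b(z) = 0 (b(z) = z - z = 0)
n(s, H) = 0
(28 + 32*3) - n(23 - 1*(-25), -19) = (28 + 32*3) - 1*0 = (28 + 96) + 0 = 124 + 0 = 124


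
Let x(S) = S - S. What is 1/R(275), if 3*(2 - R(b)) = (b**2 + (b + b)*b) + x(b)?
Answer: -1/75623 ≈ -1.3223e-5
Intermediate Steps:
x(S) = 0
R(b) = 2 - b**2 (R(b) = 2 - ((b**2 + (b + b)*b) + 0)/3 = 2 - ((b**2 + (2*b)*b) + 0)/3 = 2 - ((b**2 + 2*b**2) + 0)/3 = 2 - (3*b**2 + 0)/3 = 2 - b**2)
1/R(275) = 1/(2 - 1*275**2) = 1/(2 - 1*75625) = 1/(2 - 75625) = 1/(-75623) = -1/75623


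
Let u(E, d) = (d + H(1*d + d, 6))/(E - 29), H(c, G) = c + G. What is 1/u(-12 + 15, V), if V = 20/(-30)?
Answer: -13/2 ≈ -6.5000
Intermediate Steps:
H(c, G) = G + c
V = -⅔ (V = 20*(-1/30) = -⅔ ≈ -0.66667)
u(E, d) = (6 + 3*d)/(-29 + E) (u(E, d) = (d + (6 + (1*d + d)))/(E - 29) = (d + (6 + (d + d)))/(-29 + E) = (d + (6 + 2*d))/(-29 + E) = (6 + 3*d)/(-29 + E))
1/u(-12 + 15, V) = 1/(3*(2 - ⅔)/(-29 + (-12 + 15))) = 1/(3*(4/3)/(-29 + 3)) = 1/(3*(4/3)/(-26)) = 1/(3*(-1/26)*(4/3)) = 1/(-2/13) = -13/2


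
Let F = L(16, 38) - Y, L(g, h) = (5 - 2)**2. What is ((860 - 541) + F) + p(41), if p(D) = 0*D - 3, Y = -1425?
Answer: 1750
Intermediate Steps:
p(D) = -3 (p(D) = 0 - 3 = -3)
L(g, h) = 9 (L(g, h) = 3**2 = 9)
F = 1434 (F = 9 - 1*(-1425) = 9 + 1425 = 1434)
((860 - 541) + F) + p(41) = ((860 - 541) + 1434) - 3 = (319 + 1434) - 3 = 1753 - 3 = 1750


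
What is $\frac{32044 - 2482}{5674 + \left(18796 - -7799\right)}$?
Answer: $\frac{29562}{32269} \approx 0.91611$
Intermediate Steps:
$\frac{32044 - 2482}{5674 + \left(18796 - -7799\right)} = \frac{29562}{5674 + \left(18796 + 7799\right)} = \frac{29562}{5674 + 26595} = \frac{29562}{32269}$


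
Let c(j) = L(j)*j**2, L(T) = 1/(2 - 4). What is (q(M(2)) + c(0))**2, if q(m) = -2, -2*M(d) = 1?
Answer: 4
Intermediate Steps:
L(T) = -1/2 (L(T) = 1/(-2) = -1/2)
M(d) = -1/2 (M(d) = -1/2*1 = -1/2)
c(j) = -j**2/2
(q(M(2)) + c(0))**2 = (-2 - 1/2*0**2)**2 = (-2 - 1/2*0)**2 = (-2 + 0)**2 = (-2)**2 = 4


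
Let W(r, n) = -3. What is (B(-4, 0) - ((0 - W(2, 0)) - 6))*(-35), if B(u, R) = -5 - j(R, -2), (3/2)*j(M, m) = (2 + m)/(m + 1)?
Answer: 70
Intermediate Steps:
j(M, m) = 2*(2 + m)/(3*(1 + m)) (j(M, m) = 2*((2 + m)/(m + 1))/3 = 2*((2 + m)/(1 + m))/3 = 2*(2 + m)/(3*(1 + m)))
B(u, R) = -5 (B(u, R) = -5 - 2*(2 - 2)/(3*(1 - 2)) = -5 - 2*0/(3*(-1)) = -5 - 2*(-1)*0/3 = -5 - 1*0 = -5 + 0 = -5)
(B(-4, 0) - ((0 - W(2, 0)) - 6))*(-35) = (-5 - ((0 - 1*(-3)) - 6))*(-35) = (-5 - ((0 + 3) - 6))*(-35) = (-5 - (3 - 6))*(-35) = (-5 - 1*(-3))*(-35) = (-5 + 3)*(-35) = -2*(-35) = 70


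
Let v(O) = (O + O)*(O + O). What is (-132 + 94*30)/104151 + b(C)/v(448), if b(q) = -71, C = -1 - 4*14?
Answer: 716858229/27871363072 ≈ 0.025720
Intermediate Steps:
C = -57 (C = -1 - 56 = -57)
v(O) = 4*O**2 (v(O) = (2*O)*(2*O) = 4*O**2)
(-132 + 94*30)/104151 + b(C)/v(448) = (-132 + 94*30)/104151 - 71/(4*448**2) = (-132 + 2820)*(1/104151) - 71/(4*200704) = 2688*(1/104151) - 71/802816 = 896/34717 - 71*1/802816 = 896/34717 - 71/802816 = 716858229/27871363072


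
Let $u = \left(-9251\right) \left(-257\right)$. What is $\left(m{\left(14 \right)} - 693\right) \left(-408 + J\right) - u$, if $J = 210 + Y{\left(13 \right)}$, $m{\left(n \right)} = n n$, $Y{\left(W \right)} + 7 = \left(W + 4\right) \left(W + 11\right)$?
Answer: $-2478398$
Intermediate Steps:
$Y{\left(W \right)} = -7 + \left(4 + W\right) \left(11 + W\right)$ ($Y{\left(W \right)} = -7 + \left(W + 4\right) \left(W + 11\right) = -7 + \left(4 + W\right) \left(11 + W\right)$)
$m{\left(n \right)} = n^{2}$
$J = 611$ ($J = 210 + \left(37 + 13^{2} + 15 \cdot 13\right) = 210 + \left(37 + 169 + 195\right) = 210 + 401 = 611$)
$u = 2377507$
$\left(m{\left(14 \right)} - 693\right) \left(-408 + J\right) - u = \left(14^{2} - 693\right) \left(-408 + 611\right) - 2377507 = \left(196 - 693\right) 203 - 2377507 = \left(-497\right) 203 - 2377507 = -100891 - 2377507 = -2478398$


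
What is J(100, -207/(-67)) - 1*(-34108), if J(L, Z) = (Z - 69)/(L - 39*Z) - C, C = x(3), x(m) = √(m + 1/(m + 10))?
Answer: 46834700/1373 - 2*√130/13 ≈ 34109.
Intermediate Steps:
x(m) = √(m + 1/(10 + m))
C = 2*√130/13 (C = √((1 + 3*(10 + 3))/(10 + 3)) = √((1 + 3*13)/13) = √((1 + 39)/13) = √((1/13)*40) = √(40/13) = 2*√130/13 ≈ 1.7541)
J(L, Z) = -2*√130/13 + (-69 + Z)/(L - 39*Z) (J(L, Z) = (Z - 69)/(L - 39*Z) - 2*√130/13 = (-69 + Z)/(L - 39*Z) - 2*√130/13 = -2*√130/13 + (-69 + Z)/(L - 39*Z))
J(100, -207/(-67)) - 1*(-34108) = (-69 - 207/(-67) + 6*(-207/(-67))*√130 - 2/13*100*√130)/(100 - (-8073)/(-67)) - 1*(-34108) = (-69 - 207*(-1/67) + 6*(-207*(-1/67))*√130 - 200*√130/13)/(100 - (-8073)*(-1)/67) + 34108 = (-69 + 207/67 + 6*(207/67)*√130 - 200*√130/13)/(100 - 39*207/67) + 34108 = (-69 + 207/67 + 1242*√130/67 - 200*√130/13)/(100 - 8073/67) + 34108 = (-4416/67 + 2746*√130/871)/(-1373/67) + 34108 = -67*(-4416/67 + 2746*√130/871)/1373 + 34108 = (4416/1373 - 2*√130/13) + 34108 = 46834700/1373 - 2*√130/13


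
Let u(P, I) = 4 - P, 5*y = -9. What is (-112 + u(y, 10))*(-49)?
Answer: 26019/5 ≈ 5203.8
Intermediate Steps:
y = -9/5 (y = (⅕)*(-9) = -9/5 ≈ -1.8000)
(-112 + u(y, 10))*(-49) = (-112 + (4 - 1*(-9/5)))*(-49) = (-112 + (4 + 9/5))*(-49) = (-112 + 29/5)*(-49) = -531/5*(-49) = 26019/5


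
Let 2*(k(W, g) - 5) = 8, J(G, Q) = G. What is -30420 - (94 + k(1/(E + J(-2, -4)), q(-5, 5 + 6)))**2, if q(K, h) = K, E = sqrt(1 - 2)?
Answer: -41029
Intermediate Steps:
E = I (E = sqrt(-1) = I ≈ 1.0*I)
k(W, g) = 9 (k(W, g) = 5 + (1/2)*8 = 5 + 4 = 9)
-30420 - (94 + k(1/(E + J(-2, -4)), q(-5, 5 + 6)))**2 = -30420 - (94 + 9)**2 = -30420 - 1*103**2 = -30420 - 1*10609 = -30420 - 10609 = -41029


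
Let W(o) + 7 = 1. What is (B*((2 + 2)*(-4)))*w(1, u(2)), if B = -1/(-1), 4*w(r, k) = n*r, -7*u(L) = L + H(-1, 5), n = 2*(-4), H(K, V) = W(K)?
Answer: 32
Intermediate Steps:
W(o) = -6 (W(o) = -7 + 1 = -6)
H(K, V) = -6
n = -8
u(L) = 6/7 - L/7 (u(L) = -(L - 6)/7 = -(-6 + L)/7 = 6/7 - L/7)
w(r, k) = -2*r (w(r, k) = (-8*r)/4 = -2*r)
B = 1 (B = -1*(-1) = 1)
(B*((2 + 2)*(-4)))*w(1, u(2)) = (1*((2 + 2)*(-4)))*(-2*1) = (1*(4*(-4)))*(-2) = (1*(-16))*(-2) = -16*(-2) = 32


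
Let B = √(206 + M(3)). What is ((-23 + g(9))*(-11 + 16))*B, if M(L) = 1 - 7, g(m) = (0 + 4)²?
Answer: -350*√2 ≈ -494.97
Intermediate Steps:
g(m) = 16 (g(m) = 4² = 16)
M(L) = -6
B = 10*√2 (B = √(206 - 6) = √200 = 10*√2 ≈ 14.142)
((-23 + g(9))*(-11 + 16))*B = ((-23 + 16)*(-11 + 16))*(10*√2) = (-7*5)*(10*√2) = -350*√2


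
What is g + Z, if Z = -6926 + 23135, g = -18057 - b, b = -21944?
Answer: 20096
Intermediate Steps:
g = 3887 (g = -18057 - 1*(-21944) = -18057 + 21944 = 3887)
Z = 16209
g + Z = 3887 + 16209 = 20096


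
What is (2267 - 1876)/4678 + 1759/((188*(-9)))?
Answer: -3783515/3957588 ≈ -0.95602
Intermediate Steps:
(2267 - 1876)/4678 + 1759/((188*(-9))) = 391*(1/4678) + 1759/(-1692) = 391/4678 + 1759*(-1/1692) = 391/4678 - 1759/1692 = -3783515/3957588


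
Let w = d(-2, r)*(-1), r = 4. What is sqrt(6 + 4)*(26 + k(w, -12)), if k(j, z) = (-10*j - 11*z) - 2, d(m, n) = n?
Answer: 196*sqrt(10) ≈ 619.81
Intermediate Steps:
w = -4 (w = 4*(-1) = -4)
k(j, z) = -2 - 11*z - 10*j (k(j, z) = (-11*z - 10*j) - 2 = -2 - 11*z - 10*j)
sqrt(6 + 4)*(26 + k(w, -12)) = sqrt(6 + 4)*(26 + (-2 - 11*(-12) - 10*(-4))) = sqrt(10)*(26 + (-2 + 132 + 40)) = sqrt(10)*(26 + 170) = sqrt(10)*196 = 196*sqrt(10)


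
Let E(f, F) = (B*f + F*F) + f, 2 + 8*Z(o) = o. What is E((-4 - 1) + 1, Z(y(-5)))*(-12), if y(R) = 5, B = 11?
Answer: 9189/16 ≈ 574.31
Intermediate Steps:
Z(o) = -¼ + o/8
E(f, F) = F² + 12*f (E(f, F) = (11*f + F*F) + f = (11*f + F²) + f = (F² + 11*f) + f = F² + 12*f)
E((-4 - 1) + 1, Z(y(-5)))*(-12) = ((-¼ + (⅛)*5)² + 12*((-4 - 1) + 1))*(-12) = ((-¼ + 5/8)² + 12*(-5 + 1))*(-12) = ((3/8)² + 12*(-4))*(-12) = (9/64 - 48)*(-12) = -3063/64*(-12) = 9189/16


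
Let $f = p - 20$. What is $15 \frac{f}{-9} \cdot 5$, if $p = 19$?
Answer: $\frac{25}{3} \approx 8.3333$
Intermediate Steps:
$f = -1$ ($f = 19 - 20 = -1$)
$15 \frac{f}{-9} \cdot 5 = 15 \left(- \frac{1}{-9}\right) 5 = 15 \left(\left(-1\right) \left(- \frac{1}{9}\right)\right) 5 = 15 \cdot \frac{1}{9} \cdot 5 = \frac{5}{3} \cdot 5 = \frac{25}{3}$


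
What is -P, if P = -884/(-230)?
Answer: -442/115 ≈ -3.8435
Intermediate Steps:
P = 442/115 (P = -884*(-1/230) = 442/115 ≈ 3.8435)
-P = -1*442/115 = -442/115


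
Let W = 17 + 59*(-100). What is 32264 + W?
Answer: 26381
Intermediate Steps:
W = -5883 (W = 17 - 5900 = -5883)
32264 + W = 32264 - 5883 = 26381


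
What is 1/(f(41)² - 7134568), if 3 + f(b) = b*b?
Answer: -1/4318884 ≈ -2.3154e-7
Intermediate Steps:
f(b) = -3 + b² (f(b) = -3 + b*b = -3 + b²)
1/(f(41)² - 7134568) = 1/((-3 + 41²)² - 7134568) = 1/((-3 + 1681)² - 7134568) = 1/(1678² - 7134568) = 1/(2815684 - 7134568) = 1/(-4318884) = -1/4318884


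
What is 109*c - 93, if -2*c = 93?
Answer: -10323/2 ≈ -5161.5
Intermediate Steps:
c = -93/2 (c = -1/2*93 = -93/2 ≈ -46.500)
109*c - 93 = 109*(-93/2) - 93 = -10137/2 - 93 = -10323/2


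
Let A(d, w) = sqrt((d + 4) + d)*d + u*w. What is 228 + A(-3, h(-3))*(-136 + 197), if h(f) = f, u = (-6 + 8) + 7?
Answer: -1419 - 183*I*sqrt(2) ≈ -1419.0 - 258.8*I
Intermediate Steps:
u = 9 (u = 2 + 7 = 9)
A(d, w) = 9*w + d*sqrt(4 + 2*d) (A(d, w) = sqrt((d + 4) + d)*d + 9*w = sqrt((4 + d) + d)*d + 9*w = sqrt(4 + 2*d)*d + 9*w = d*sqrt(4 + 2*d) + 9*w = 9*w + d*sqrt(4 + 2*d))
228 + A(-3, h(-3))*(-136 + 197) = 228 + (9*(-3) - 3*sqrt(4 + 2*(-3)))*(-136 + 197) = 228 + (-27 - 3*sqrt(4 - 6))*61 = 228 + (-27 - 3*I*sqrt(2))*61 = 228 + (-1647 - 183*I*sqrt(2)) = -1419 - 183*I*sqrt(2)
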